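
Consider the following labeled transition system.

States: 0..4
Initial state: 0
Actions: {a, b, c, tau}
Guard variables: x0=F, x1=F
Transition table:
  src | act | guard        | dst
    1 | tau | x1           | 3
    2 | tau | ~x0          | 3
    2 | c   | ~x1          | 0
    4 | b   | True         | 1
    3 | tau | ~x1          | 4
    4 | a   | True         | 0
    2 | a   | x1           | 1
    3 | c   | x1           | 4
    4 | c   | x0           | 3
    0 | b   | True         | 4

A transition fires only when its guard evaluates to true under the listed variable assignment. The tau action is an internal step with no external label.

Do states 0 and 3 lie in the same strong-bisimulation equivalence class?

Refine partition for ~:
  P[0] = {{0,1,2,3,4}}
  P[1] = {{0},{1},{2},{3},{4}}
Fixed point at round 2; 5 class(es).
0∈{0}, 3∈{3}

Answer: NOT BISIMILAR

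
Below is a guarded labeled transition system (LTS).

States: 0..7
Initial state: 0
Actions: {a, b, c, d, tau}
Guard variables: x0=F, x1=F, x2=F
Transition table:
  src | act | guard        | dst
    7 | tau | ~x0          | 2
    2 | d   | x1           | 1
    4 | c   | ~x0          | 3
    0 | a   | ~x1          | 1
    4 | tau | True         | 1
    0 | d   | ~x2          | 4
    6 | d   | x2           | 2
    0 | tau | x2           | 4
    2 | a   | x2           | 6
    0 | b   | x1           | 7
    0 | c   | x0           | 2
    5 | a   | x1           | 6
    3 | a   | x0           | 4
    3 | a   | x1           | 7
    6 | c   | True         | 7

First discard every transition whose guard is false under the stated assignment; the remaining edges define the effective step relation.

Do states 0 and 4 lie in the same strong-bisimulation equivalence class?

Refine partition for ~:
  round 0: {{0,1,2,3,4,5,6,7}}
  round 1: {{0},{1,2,3,5},{4},{6},{7}}
stable after 2 split(s): 5 block(s)
class of 0: {0}; class of 4: {4}

Answer: NOT BISIMILAR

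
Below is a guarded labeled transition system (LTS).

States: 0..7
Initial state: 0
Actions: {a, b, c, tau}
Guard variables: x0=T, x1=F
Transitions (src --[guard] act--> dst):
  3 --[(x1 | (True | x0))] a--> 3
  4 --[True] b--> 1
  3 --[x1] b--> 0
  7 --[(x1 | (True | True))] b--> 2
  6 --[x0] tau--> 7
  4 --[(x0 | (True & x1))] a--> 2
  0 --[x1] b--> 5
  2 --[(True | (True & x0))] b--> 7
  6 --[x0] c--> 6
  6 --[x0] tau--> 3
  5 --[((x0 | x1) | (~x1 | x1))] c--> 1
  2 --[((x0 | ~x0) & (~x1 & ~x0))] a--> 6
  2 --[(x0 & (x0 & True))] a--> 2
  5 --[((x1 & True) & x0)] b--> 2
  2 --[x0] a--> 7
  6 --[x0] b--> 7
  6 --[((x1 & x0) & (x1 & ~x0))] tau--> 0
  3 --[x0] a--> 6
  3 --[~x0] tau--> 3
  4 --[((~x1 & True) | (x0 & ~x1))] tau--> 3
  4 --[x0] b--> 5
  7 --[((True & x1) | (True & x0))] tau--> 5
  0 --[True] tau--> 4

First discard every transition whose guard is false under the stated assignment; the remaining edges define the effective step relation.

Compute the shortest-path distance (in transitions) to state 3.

Answer: 2

Analysis:
Layered search for 3:
  L0 = {0}
  L1 = {4}
  L2 = {1,2,3,5}
3 enters at depth 2; path tau·tau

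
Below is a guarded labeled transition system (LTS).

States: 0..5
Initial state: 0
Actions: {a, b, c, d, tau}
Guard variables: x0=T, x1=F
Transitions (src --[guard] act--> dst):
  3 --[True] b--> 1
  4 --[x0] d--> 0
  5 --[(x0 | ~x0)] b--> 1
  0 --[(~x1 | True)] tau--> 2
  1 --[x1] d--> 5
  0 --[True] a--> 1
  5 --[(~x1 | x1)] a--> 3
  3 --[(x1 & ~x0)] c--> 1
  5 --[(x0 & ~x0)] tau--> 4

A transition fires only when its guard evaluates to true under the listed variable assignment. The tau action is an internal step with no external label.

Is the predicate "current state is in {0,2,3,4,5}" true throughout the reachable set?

Answer: INVARIANT VIOLATED at state 1

Trace:
Safe = {0,2,3,4,5}
Reachable = {0,1,2}
  0: ✓
  1: VIOLATES
  2: ✓
reach 1 via a — violates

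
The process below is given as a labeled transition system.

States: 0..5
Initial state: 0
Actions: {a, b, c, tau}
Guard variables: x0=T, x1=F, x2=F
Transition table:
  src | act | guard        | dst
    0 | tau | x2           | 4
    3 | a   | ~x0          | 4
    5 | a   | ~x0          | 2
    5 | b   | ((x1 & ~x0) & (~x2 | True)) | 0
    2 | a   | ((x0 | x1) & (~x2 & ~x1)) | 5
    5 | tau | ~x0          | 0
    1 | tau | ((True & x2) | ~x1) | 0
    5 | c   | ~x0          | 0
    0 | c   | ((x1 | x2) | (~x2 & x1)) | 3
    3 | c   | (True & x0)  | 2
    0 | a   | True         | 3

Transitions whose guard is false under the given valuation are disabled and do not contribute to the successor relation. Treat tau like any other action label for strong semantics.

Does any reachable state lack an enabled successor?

Answer: DEADLOCK at state 5

Analysis:
R = {0,2,3,5}
  0: a→3  [1 exit(s)]
  2: a→5  [1 exit(s)]
  3: c→2  [1 exit(s)]
  5: ∅  [no exit]
trace reaching 5: a·c·a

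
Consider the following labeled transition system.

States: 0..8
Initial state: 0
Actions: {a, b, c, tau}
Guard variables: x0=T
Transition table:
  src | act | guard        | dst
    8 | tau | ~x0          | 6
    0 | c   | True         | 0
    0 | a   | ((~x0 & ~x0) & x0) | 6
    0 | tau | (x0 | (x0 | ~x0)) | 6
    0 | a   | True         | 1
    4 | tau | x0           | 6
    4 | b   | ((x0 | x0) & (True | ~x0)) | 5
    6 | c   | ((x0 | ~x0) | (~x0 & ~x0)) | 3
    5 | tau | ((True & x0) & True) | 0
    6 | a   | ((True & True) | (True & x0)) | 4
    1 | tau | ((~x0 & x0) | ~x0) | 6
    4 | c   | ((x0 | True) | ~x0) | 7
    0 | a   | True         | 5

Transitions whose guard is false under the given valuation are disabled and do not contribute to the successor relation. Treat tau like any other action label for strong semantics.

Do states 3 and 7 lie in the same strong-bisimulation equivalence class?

Answer: BISIMILAR

Analysis:
Compute ~ classes (split until stable):
  P[0] = {{0,1,2,3,4,5,6,7,8}}
  P[1] = {{0},{1,2,3,7,8},{4},{5},{6}}
Fixed point at round 2; 5 class(es).
class of 3: {1,2,3,7,8}; class of 7: {1,2,3,7,8}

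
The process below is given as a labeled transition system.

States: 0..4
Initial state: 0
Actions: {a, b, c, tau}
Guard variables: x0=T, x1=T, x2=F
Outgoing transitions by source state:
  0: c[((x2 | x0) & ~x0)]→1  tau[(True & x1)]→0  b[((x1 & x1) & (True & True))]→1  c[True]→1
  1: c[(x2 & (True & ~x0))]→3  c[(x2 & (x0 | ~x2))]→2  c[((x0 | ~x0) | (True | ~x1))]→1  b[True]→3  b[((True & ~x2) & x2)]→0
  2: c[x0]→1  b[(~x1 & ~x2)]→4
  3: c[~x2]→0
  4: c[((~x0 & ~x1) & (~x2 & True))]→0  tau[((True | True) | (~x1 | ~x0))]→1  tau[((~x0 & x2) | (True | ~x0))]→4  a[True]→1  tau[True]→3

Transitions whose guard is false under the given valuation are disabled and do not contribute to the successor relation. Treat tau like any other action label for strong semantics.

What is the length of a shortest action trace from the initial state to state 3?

Answer: 2

Working:
BFS to 3:
  L0 = {0}
  L1 = {1}
  L2 = {3}
3 enters at depth 2; path b·b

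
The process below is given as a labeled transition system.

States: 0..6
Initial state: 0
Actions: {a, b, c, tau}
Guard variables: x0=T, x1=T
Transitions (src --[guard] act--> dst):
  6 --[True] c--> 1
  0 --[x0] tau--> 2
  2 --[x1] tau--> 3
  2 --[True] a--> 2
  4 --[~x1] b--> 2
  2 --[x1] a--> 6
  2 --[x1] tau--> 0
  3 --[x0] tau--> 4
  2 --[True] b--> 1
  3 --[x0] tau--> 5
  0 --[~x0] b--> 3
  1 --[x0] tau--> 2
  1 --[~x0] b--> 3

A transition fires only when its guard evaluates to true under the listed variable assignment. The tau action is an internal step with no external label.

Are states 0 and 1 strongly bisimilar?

Answer: BISIMILAR

Analysis:
Refine partition for ~:
  round 0: {{0,1,2,3,4,5,6}}
  round 1: {{0,1,3},{2},{4,5},{6}}
  round 2: {{0,1},{2},{3},{4,5},{6}}
Fixed point at round 3; 5 class(es).
0∈{0,1}, 1∈{0,1}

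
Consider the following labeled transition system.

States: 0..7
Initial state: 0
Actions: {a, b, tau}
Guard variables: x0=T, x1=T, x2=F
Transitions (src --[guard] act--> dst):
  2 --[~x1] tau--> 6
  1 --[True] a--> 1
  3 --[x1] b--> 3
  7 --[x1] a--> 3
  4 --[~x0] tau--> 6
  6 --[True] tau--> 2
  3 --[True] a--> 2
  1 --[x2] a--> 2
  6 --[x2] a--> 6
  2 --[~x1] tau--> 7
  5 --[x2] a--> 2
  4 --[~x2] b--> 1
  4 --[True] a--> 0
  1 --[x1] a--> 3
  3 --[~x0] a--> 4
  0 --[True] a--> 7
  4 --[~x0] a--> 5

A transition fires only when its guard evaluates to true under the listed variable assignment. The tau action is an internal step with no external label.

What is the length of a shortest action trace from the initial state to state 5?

Answer: UNREACHABLE

Analysis:
Layered search for 5:
  depth 0: {0}
  depth 1: {7}
  depth 2: {3}
  depth 3: {2}
5 never appears.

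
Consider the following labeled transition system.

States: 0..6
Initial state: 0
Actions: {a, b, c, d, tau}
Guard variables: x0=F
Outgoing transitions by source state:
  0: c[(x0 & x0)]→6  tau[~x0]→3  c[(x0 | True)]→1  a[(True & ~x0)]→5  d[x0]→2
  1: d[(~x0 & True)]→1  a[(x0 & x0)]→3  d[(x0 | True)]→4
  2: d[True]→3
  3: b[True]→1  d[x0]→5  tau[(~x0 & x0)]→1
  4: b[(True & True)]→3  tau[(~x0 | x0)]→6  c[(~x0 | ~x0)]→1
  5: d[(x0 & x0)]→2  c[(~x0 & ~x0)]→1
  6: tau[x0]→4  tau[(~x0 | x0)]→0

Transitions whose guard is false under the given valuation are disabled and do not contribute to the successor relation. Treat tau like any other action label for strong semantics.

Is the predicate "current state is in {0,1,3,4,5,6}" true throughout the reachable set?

Allowed set {0,1,3,4,5,6}
Reachable = {0,1,3,4,5,6}
  0: ok
  1: ok
  3: ok
  4: ok
  5: ok
  6: ok

Answer: INVARIANT HOLDS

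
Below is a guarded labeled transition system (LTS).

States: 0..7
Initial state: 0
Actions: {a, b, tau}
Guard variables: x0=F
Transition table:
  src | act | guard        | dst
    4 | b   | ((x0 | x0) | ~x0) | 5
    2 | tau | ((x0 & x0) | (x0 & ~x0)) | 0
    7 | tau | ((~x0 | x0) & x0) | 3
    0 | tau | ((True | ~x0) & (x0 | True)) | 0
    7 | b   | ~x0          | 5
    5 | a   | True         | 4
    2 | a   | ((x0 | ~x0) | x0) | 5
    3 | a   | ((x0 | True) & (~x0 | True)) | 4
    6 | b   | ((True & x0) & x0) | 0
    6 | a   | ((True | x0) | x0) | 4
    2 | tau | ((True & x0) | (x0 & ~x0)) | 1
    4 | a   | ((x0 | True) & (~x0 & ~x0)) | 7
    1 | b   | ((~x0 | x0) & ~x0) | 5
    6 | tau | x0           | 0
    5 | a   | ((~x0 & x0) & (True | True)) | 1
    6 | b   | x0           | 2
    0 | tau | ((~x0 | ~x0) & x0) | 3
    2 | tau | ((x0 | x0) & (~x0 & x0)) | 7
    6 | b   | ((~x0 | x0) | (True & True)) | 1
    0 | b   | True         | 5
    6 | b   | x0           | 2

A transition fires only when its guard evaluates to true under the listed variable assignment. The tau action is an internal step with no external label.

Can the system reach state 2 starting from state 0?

Answer: UNREACHABLE

Analysis:
After dropping false guards: 11 live edges.
L0 = {0}
L1 = {5}  now seen {0,5}
L2 = {4}  now seen {0,4,5}
L3 = {7}  now seen {0,4,5,7}
Reach set: {0,4,5,7}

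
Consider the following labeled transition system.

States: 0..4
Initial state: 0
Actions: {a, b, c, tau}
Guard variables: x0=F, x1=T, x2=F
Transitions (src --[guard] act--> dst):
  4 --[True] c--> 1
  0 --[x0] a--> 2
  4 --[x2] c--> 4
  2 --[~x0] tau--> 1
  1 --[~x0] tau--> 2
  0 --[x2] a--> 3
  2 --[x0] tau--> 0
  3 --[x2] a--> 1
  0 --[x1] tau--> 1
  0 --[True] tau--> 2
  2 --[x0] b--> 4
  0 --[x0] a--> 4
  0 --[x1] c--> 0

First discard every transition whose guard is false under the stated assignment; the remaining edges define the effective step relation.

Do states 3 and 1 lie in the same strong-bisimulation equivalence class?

Answer: NOT BISIMILAR

Working:
Bisimulation quotient by refinement:
  π0 = {{0,1,2,3,4}}
  π1 = {{0},{1,2},{3},{4}}
Fixed point at round 2; 4 class(es).
3∈{3}, 1∈{1,2}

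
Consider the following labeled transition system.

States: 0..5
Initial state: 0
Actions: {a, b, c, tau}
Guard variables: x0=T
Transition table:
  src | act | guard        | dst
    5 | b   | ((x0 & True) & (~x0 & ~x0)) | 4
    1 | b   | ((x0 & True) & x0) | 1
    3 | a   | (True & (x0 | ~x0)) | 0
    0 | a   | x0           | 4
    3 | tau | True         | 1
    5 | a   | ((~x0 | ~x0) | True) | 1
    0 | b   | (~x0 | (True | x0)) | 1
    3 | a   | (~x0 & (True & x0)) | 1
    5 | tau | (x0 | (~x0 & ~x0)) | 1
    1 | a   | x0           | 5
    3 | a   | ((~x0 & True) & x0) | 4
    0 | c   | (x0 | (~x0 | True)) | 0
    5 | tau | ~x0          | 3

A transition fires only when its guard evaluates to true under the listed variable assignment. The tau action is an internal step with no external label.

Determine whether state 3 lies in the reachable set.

9 transition(s) survive guard evaluation.
Layer 0: {0}
Layer 1: {1,4}  total {0,1,4}
Layer 2: {5}  total {0,1,4,5}
Reach set: {0,1,4,5}

Answer: UNREACHABLE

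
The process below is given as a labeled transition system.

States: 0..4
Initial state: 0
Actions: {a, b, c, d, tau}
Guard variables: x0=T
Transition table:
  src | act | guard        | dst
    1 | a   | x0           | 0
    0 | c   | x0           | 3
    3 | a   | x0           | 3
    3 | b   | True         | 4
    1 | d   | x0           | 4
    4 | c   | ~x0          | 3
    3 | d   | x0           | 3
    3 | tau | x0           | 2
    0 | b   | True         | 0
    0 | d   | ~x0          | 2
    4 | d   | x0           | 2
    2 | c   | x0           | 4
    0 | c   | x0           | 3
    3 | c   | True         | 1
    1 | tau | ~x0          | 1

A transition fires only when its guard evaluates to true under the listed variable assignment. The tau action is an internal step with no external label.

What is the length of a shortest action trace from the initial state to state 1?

Answer: 2

Trace:
BFS to 1:
  depth 0: {0}
  depth 1: {3}
  depth 2: {1,2,4}
depth(1)=2, e.g. c·c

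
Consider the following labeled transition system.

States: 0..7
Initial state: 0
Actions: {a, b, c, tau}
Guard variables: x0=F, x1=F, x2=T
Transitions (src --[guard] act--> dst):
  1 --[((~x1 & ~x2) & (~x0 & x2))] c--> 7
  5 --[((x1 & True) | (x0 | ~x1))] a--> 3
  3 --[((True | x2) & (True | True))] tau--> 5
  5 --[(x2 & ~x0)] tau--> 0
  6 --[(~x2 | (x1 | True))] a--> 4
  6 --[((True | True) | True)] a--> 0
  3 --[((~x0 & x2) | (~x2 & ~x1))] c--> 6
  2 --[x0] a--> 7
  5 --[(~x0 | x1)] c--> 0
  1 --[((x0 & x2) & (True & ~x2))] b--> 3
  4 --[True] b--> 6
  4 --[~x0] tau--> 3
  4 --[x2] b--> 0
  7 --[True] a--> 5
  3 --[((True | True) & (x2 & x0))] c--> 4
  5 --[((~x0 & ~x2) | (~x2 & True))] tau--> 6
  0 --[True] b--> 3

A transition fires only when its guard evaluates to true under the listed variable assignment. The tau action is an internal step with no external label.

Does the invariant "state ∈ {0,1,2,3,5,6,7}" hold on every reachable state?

Answer: INVARIANT VIOLATED at state 4

Analysis:
Safe = {0,1,2,3,5,6,7}
R = {0,3,4,5,6}
  0: ✓
  3: ✓
  4: VIOLATES
  5: ✓
  6: ✓
counterexample path to 4: b·c·a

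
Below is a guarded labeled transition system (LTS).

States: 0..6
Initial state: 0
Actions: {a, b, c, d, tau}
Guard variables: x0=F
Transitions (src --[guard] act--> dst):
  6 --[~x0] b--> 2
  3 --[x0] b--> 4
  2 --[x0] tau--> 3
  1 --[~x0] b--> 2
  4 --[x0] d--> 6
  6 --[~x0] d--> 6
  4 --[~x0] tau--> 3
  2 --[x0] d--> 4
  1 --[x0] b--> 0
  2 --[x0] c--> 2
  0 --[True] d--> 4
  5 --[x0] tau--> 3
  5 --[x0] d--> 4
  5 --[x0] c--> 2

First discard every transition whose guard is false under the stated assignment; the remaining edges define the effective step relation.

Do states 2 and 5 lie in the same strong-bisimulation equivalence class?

Answer: BISIMILAR

Analysis:
Compute ~ classes (split until stable):
  π0 = {{0,1,2,3,4,5,6}}
  π1 = {{0},{1},{2,3,5},{4},{6}}
5 equivalence class(es) (converged in 2)
[2]={2,3,5}  [5]={2,3,5}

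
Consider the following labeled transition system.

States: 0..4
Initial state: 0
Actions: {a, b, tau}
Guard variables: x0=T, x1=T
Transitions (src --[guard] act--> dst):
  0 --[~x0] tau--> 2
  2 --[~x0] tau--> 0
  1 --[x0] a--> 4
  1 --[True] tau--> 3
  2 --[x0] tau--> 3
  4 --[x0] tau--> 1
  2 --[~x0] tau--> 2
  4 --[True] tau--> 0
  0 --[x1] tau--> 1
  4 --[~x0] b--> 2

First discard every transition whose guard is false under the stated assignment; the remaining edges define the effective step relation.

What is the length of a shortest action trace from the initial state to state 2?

Answer: UNREACHABLE

Analysis:
BFS to 2:
  L0 = {0}
  L1 = {1}
  L2 = {3,4}
2 never appears.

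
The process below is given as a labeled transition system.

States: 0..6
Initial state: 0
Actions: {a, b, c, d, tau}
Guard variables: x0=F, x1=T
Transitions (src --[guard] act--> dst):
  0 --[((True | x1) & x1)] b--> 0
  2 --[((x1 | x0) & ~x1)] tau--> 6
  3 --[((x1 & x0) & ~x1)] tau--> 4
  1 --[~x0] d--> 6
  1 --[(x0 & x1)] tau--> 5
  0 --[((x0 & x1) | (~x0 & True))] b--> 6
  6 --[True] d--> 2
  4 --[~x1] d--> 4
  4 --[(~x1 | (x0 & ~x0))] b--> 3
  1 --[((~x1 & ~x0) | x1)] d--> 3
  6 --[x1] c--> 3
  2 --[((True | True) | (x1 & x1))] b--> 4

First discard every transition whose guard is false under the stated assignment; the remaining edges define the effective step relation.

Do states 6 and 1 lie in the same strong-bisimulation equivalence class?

Answer: NOT BISIMILAR

Working:
Refine partition for ~:
  round 0: {{0,1,2,3,4,5,6}}
  round 1: {{0,2},{1},{3,4,5},{6}}
  round 2: {{0},{1},{2},{3,4,5},{6}}
stable after 3 split(s): 5 block(s)
class of 6: {6}; class of 1: {1}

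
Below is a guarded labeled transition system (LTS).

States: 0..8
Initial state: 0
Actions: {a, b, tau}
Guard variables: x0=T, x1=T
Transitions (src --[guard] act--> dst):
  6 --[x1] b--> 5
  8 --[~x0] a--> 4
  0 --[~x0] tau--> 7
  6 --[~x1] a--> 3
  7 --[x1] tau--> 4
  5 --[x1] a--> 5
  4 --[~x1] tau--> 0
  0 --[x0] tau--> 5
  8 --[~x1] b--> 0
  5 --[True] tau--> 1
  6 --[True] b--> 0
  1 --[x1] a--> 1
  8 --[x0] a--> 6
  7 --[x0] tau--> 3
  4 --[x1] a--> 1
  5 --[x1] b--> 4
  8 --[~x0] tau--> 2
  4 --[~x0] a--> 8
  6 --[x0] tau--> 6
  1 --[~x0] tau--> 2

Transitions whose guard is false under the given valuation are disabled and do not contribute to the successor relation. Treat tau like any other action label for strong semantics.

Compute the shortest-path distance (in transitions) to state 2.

Answer: UNREACHABLE

Trace:
BFS to 2:
  Layer 0: {0}
  Layer 1: {5}
  Layer 2: {1,4}
2 never appears.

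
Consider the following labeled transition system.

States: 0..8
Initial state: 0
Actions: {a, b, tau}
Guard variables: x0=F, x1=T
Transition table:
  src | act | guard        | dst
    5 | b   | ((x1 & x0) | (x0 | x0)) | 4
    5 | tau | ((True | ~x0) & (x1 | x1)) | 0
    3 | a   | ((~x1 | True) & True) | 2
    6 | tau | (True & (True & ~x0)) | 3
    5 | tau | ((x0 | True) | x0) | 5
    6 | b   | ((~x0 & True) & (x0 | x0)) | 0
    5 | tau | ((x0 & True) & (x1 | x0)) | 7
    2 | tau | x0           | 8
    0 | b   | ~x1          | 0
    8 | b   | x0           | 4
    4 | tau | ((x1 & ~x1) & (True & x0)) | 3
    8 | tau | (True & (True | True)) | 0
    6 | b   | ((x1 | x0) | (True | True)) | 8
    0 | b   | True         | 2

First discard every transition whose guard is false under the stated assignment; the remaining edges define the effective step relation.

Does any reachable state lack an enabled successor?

Answer: DEADLOCK at state 2

Analysis:
R = {0,2}
  0: b→2  [1 exit(s)]
  2: ∅  [deadlock]
Path to 2: b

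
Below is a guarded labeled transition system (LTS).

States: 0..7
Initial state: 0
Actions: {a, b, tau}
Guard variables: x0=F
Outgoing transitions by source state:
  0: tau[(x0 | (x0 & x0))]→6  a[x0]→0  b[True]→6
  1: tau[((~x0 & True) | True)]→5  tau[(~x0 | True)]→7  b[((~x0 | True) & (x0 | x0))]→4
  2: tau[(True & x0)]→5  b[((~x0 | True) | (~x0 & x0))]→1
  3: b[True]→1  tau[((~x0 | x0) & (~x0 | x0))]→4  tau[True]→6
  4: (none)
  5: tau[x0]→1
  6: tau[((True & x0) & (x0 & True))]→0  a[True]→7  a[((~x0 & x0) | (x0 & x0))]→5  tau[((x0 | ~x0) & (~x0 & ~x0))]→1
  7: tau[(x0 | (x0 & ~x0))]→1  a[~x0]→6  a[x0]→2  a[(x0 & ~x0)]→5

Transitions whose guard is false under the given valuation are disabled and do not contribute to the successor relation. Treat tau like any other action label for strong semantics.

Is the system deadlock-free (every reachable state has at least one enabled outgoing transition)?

Answer: DEADLOCK at state 5

Working:
Reachable = {0,1,5,6,7}
  0: b→6  [deg 1]
  1: tau→5  tau→7  [deg 2]
  5: ∅  [no exit]
  6: a→7  tau→1  [deg 2]
  7: a→6  [deg 1]
Path to 5: b·tau·tau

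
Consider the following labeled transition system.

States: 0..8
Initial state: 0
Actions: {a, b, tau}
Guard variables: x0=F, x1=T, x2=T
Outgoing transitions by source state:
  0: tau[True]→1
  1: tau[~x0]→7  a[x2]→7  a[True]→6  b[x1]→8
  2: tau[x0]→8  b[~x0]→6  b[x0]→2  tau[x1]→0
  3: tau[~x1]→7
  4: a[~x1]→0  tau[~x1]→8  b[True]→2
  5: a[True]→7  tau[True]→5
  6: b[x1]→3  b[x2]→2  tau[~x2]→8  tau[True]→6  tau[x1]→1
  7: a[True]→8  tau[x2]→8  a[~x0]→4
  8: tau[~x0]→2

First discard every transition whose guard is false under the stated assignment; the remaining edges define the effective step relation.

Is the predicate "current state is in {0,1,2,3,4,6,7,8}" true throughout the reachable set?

Inv-set: {0,1,2,3,4,6,7,8}
Reach set: {0,1,2,3,4,6,7,8}
  0: safe
  1: safe
  2: safe
  3: safe
  4: safe
  6: safe
  7: safe
  8: safe

Answer: INVARIANT HOLDS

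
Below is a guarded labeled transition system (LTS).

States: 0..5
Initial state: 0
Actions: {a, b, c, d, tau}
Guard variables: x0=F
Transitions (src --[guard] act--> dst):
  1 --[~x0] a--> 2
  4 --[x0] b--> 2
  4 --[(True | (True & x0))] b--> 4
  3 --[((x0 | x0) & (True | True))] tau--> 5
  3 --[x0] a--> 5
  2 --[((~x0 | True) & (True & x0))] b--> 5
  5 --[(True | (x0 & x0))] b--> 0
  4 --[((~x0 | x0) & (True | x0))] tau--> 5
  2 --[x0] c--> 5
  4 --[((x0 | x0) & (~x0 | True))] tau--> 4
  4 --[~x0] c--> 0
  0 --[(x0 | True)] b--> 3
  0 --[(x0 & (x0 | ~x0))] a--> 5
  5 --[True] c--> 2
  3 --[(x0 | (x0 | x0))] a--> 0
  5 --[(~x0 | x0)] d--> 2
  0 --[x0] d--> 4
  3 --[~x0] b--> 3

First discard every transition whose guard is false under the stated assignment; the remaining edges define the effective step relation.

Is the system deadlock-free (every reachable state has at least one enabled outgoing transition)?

Answer: DEADLOCK-FREE

Working:
Reach set: {0,3}
  0: b→3  [1 exit(s)]
  3: b→3  [1 exit(s)]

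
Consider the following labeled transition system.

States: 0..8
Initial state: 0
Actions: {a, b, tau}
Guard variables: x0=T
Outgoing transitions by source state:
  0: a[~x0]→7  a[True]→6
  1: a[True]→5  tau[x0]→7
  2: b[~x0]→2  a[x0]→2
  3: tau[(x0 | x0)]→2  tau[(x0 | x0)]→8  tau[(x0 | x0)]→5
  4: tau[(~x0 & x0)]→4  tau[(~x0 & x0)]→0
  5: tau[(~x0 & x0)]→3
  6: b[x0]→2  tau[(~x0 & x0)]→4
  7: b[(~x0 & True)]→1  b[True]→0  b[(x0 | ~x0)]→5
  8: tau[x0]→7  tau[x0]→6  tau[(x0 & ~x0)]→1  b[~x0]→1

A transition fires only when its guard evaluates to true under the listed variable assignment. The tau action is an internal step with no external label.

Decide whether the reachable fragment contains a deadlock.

R = {0,2,6}
  0: a→6  [1 out]
  2: a→2  [1 out]
  6: b→2  [1 out]

Answer: DEADLOCK-FREE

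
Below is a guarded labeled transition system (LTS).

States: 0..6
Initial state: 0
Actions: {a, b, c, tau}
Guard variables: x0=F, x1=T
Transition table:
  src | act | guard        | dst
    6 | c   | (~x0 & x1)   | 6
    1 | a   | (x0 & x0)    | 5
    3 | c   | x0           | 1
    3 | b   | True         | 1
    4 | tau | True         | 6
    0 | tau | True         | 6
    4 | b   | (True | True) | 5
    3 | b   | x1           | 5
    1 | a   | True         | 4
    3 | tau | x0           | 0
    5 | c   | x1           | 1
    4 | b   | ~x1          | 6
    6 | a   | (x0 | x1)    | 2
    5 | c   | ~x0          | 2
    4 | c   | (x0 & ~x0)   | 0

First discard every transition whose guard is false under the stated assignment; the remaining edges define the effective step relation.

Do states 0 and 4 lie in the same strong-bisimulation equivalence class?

Bisimulation quotient by refinement:
  round 0: {{0,1,2,3,4,5,6}}
  round 1: {{0},{1},{2},{3},{4},{5},{6}}
7 equivalence class(es) (converged in 2)
[0]={0}  [4]={4}

Answer: NOT BISIMILAR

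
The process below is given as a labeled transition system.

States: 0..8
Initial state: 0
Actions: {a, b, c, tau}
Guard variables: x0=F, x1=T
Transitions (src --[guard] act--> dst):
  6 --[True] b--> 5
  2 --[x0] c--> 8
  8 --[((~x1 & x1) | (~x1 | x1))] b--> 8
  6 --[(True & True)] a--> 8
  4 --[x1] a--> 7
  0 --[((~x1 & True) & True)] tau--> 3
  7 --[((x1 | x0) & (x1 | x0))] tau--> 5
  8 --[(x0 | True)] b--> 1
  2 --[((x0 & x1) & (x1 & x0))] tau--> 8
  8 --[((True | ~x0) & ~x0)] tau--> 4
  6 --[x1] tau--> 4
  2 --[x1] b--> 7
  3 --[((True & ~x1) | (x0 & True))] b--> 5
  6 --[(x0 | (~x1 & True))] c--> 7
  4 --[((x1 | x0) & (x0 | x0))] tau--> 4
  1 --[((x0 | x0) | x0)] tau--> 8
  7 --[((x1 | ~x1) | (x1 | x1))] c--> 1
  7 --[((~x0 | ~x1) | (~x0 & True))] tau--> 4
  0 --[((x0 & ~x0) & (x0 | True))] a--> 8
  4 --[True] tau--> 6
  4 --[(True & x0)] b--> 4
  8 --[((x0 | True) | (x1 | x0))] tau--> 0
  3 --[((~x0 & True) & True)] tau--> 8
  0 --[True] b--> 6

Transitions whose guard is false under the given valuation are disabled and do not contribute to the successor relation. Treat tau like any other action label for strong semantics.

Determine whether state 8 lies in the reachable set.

Guard filter leaves 15 enabled edge(s).
depth 0: {0}
depth 1: {6}  total {0,6}
depth 2: {4,5,8}  total {0,4,5,6,8}
depth 3: {1,7}  total {0,1,4,5,6,7,8}
Reachable = {0,1,4,5,6,7,8}
Path to 8: b·a

Answer: REACHABLE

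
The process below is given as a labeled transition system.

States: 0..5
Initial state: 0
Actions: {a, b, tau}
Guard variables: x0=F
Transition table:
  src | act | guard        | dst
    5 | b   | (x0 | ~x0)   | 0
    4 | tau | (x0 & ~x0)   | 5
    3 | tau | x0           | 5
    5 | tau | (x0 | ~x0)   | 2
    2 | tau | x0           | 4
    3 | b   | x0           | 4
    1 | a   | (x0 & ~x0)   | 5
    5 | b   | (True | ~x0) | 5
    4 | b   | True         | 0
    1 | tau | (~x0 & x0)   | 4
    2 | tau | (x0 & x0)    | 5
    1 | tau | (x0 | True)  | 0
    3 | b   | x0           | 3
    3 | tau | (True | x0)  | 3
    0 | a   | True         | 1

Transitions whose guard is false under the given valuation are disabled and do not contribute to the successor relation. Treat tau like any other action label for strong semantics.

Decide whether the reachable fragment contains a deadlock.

Answer: DEADLOCK-FREE

Working:
R = {0,1}
  0: a→1  [deg 1]
  1: tau→0  [deg 1]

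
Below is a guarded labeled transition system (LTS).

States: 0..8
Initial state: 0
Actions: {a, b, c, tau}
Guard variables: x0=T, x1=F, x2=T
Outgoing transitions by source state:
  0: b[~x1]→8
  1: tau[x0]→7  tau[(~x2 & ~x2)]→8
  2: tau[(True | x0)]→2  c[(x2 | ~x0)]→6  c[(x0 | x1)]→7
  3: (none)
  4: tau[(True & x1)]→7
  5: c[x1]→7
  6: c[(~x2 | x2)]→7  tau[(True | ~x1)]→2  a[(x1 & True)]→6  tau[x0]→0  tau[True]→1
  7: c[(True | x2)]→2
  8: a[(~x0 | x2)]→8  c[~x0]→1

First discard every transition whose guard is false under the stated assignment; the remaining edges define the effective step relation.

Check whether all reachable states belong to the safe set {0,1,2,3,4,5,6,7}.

Inv-set: {0,1,2,3,4,5,6,7}
Reach set: {0,8}
  0: safe
  8: ✗ unsafe
counterexample path to 8: b

Answer: INVARIANT VIOLATED at state 8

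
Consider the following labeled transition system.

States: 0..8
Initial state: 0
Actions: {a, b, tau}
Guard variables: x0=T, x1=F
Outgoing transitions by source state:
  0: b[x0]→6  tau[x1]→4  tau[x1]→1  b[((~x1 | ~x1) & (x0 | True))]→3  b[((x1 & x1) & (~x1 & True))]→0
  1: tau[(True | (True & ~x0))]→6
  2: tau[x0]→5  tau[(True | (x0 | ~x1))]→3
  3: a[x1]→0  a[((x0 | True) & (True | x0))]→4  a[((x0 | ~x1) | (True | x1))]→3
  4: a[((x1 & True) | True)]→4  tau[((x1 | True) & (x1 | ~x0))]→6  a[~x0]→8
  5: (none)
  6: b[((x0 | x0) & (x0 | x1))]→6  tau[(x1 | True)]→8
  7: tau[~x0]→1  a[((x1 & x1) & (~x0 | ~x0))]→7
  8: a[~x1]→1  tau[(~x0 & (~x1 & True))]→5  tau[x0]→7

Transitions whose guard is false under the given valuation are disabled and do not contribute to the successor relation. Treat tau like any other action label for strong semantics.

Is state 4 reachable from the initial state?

Answer: REACHABLE

Analysis:
12 transition(s) survive guard evaluation.
L0 = {0}
L1 = {3,6}  cumulative {0,3,6}
L2 = {4,8}  cumulative {0,3,4,6,8}
L3 = {1,7}  cumulative {0,1,3,4,6,7,8}
Reach set: {0,1,3,4,6,7,8}
Path to 4: b·a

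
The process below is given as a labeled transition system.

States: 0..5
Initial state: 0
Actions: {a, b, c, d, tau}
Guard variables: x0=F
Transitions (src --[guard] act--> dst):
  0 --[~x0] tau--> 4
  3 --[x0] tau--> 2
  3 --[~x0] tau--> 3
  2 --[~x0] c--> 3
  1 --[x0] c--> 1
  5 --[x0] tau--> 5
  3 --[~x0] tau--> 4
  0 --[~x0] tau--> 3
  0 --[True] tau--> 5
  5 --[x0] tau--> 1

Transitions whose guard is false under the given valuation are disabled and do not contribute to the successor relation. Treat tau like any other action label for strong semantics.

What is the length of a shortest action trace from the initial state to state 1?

Breadth-first toward 1:
  Layer 0: {0}
  Layer 1: {3,4,5}
1 never appears.

Answer: UNREACHABLE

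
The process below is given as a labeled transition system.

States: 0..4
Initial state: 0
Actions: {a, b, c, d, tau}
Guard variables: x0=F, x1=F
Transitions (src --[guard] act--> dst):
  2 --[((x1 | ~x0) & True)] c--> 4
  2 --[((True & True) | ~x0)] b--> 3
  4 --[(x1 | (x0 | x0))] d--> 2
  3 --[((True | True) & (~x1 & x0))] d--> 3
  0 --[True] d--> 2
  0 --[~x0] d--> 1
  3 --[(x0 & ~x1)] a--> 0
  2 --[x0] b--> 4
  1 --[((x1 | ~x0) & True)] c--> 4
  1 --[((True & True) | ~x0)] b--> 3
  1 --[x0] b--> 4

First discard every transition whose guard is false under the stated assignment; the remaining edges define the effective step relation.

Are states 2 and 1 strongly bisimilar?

Answer: BISIMILAR

Trace:
Bisimulation quotient by refinement:
  π0 = {{0,1,2,3,4}}
  π1 = {{0},{1,2},{3,4}}
stable after 2 split(s): 3 block(s)
class of 2: {1,2}; class of 1: {1,2}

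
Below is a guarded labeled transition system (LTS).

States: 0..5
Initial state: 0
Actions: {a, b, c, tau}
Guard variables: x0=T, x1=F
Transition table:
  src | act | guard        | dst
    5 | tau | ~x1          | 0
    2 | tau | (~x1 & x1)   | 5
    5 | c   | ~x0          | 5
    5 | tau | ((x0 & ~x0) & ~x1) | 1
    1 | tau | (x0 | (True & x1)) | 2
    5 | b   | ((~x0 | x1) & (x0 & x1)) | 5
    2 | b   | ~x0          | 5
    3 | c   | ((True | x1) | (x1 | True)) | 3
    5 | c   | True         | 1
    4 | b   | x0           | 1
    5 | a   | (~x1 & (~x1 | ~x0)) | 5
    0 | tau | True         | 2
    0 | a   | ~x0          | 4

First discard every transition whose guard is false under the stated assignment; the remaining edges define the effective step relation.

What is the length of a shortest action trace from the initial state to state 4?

Breadth-first toward 4:
  Layer 0: {0}
  Layer 1: {2}
4 never appears.

Answer: UNREACHABLE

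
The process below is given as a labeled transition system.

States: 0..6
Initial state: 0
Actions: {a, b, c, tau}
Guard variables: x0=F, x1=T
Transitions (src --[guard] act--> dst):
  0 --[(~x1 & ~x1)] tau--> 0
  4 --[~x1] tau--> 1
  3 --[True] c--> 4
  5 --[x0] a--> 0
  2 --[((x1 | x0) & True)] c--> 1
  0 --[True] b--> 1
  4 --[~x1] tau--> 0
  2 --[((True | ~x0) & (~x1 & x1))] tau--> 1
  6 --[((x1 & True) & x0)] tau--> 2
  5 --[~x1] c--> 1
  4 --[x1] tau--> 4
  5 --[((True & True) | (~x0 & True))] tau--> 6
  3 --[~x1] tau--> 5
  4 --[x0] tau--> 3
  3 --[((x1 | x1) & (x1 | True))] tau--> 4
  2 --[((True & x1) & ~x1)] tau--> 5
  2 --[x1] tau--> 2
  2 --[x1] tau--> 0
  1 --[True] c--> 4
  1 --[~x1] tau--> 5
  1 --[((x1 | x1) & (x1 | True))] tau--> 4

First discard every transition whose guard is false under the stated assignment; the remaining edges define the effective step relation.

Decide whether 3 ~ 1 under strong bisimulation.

Answer: BISIMILAR

Working:
Bisimulation quotient by refinement:
  π0 = {{0,1,2,3,4,5,6}}
  π1 = {{0},{1,2,3},{4,5},{6}}
  π2 = {{0},{1,3},{2},{4},{5},{6}}
6 equivalence class(es) (converged in 3)
[3]={1,3}  [1]={1,3}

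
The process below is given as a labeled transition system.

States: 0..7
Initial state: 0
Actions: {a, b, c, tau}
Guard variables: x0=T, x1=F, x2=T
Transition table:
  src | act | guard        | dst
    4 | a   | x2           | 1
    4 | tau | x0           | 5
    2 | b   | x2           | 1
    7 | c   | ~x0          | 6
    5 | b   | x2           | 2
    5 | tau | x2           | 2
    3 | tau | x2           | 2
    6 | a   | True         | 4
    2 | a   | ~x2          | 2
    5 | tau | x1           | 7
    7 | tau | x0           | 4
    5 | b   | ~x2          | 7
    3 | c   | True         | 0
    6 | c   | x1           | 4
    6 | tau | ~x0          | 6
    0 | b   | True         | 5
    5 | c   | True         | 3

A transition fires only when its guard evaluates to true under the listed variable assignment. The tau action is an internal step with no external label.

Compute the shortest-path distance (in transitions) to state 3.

BFS to 3:
  depth 0: {0}
  depth 1: {5}
  depth 2: {2,3}
3 enters at depth 2; path b·c

Answer: 2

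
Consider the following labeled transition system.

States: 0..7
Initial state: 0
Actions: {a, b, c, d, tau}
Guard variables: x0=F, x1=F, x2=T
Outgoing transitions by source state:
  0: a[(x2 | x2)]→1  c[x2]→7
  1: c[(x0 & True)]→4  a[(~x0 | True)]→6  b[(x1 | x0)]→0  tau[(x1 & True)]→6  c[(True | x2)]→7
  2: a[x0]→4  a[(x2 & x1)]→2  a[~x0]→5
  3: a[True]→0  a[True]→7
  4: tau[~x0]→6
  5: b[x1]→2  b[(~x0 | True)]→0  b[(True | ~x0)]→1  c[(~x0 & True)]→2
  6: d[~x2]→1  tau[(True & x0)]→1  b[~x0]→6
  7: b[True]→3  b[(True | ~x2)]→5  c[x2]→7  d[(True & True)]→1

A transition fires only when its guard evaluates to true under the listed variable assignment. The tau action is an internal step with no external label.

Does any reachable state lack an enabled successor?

R = {0,1,2,3,5,6,7}
  0: a→1  c→7  [2 out]
  1: a→6  c→7  [2 out]
  2: a→5  [1 out]
  3: a→0  a→7  [2 out]
  5: b→0  b→1  c→2  [3 out]
  6: b→6  [1 out]
  7: b→3  b→5  c→7  d→1  [4 out]

Answer: DEADLOCK-FREE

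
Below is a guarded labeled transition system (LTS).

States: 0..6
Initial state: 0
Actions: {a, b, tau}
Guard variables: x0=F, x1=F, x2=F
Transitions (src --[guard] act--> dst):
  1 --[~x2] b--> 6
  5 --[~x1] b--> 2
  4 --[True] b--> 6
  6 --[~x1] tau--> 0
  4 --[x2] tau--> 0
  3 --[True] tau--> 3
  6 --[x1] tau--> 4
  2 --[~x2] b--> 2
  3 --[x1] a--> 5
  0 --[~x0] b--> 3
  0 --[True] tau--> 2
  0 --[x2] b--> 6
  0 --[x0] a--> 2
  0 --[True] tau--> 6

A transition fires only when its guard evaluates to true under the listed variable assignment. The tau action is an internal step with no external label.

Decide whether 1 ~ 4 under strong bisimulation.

Answer: BISIMILAR

Working:
Refine partition for ~:
  round 0: {{0,1,2,3,4,5,6}}
  round 1: {{0},{1,2,4,5},{3,6}}
  round 2: {{0},{1,4},{2,5},{3},{6}}
stable after 3 split(s): 5 block(s)
[1]={1,4}  [4]={1,4}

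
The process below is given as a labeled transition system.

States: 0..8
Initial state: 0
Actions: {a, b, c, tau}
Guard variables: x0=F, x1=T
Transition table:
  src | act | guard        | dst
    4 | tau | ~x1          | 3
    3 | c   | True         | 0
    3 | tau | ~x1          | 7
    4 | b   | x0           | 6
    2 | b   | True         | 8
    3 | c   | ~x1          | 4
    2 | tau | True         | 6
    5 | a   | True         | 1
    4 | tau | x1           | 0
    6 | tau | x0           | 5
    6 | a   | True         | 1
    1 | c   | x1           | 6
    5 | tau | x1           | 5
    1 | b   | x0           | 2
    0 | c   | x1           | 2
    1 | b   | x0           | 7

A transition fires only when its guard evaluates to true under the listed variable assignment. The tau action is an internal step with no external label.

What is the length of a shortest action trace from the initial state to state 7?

Answer: UNREACHABLE

Working:
Breadth-first toward 7:
  L0 = {0}
  L1 = {2}
  L2 = {6,8}
  L3 = {1}
7 never appears.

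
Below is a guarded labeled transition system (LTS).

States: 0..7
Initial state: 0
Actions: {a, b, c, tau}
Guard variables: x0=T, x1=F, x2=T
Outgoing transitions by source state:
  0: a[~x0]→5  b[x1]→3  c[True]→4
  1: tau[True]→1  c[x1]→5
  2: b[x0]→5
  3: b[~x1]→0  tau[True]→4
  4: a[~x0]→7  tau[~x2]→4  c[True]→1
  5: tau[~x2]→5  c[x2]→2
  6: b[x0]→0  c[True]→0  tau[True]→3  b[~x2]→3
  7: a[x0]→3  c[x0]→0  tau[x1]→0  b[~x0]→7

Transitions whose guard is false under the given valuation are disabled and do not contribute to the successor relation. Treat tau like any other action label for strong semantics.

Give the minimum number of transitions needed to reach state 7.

Answer: UNREACHABLE

Trace:
BFS to 7:
  L0 = {0}
  L1 = {4}
  L2 = {1}
7 never appears.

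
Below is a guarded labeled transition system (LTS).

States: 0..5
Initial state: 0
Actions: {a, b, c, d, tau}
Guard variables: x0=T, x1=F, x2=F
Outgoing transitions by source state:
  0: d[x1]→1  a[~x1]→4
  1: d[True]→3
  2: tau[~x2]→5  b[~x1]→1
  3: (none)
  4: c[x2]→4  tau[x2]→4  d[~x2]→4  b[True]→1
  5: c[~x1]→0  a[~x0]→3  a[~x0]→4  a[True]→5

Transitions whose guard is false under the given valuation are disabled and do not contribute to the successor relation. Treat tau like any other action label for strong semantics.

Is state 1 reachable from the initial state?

8 transition(s) survive guard evaluation.
Layer 0: {0}
Layer 1: {4}  cumulative {0,4}
Layer 2: {1}  cumulative {0,1,4}
Layer 3: {3}  cumulative {0,1,3,4}
Reach set: {0,1,3,4}
trace reaching 1: a·b

Answer: REACHABLE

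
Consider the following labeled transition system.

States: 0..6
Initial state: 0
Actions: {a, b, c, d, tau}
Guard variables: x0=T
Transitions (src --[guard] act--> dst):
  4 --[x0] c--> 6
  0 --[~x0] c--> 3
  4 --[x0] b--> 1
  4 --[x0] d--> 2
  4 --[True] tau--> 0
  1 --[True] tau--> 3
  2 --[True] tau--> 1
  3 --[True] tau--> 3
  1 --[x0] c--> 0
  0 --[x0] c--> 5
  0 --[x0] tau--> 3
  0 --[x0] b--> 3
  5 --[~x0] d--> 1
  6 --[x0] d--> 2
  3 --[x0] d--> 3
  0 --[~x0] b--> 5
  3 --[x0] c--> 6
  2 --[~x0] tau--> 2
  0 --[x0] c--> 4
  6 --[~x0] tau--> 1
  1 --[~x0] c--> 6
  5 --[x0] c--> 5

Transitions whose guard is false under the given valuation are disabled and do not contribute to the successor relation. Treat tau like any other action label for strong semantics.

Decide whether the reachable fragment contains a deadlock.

Answer: DEADLOCK-FREE

Trace:
Reachable = {0,1,2,3,4,5,6}
  0: b→3  c→4  c→5  tau→3  [4 exit(s)]
  1: c→0  tau→3  [2 exit(s)]
  2: tau→1  [1 exit(s)]
  3: c→6  d→3  tau→3  [3 exit(s)]
  4: b→1  c→6  d→2  tau→0  [4 exit(s)]
  5: c→5  [1 exit(s)]
  6: d→2  [1 exit(s)]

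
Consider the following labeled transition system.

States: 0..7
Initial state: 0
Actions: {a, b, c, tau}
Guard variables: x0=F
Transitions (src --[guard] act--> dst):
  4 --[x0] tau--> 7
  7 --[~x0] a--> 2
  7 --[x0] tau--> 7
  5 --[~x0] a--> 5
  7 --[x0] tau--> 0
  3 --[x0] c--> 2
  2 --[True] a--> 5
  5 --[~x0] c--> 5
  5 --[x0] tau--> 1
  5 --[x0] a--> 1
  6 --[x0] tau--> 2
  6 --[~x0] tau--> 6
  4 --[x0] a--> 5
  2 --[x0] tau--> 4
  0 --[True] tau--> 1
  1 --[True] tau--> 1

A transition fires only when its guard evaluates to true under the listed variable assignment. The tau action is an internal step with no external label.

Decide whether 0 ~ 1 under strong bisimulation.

Answer: BISIMILAR

Analysis:
Compute ~ classes (split until stable):
  round 0: {{0,1,2,3,4,5,6,7}}
  round 1: {{0,1,6},{2,7},{3,4},{5}}
  round 2: {{0,1,6},{2},{3,4},{5},{7}}
5 equivalence class(es) (converged in 3)
class of 0: {0,1,6}; class of 1: {0,1,6}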